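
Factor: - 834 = -2^1 * 3^1*139^1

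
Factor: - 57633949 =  - 53^1*1087433^1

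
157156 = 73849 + 83307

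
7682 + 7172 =14854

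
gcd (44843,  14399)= 1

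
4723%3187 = 1536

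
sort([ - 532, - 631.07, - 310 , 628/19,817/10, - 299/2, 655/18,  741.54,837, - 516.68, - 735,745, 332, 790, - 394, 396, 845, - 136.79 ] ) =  [-735 , - 631.07, - 532, - 516.68, - 394 , - 310, - 299/2, - 136.79,628/19, 655/18, 817/10, 332,396, 741.54, 745, 790,837, 845]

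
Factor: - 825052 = -2^2*206263^1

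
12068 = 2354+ 9714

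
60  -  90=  - 30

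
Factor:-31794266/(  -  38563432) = 15897133/19281716 = 2^( - 2) * 7^1 * 29^1*43^(-1 ) * 78311^1*112103^( - 1)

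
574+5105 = 5679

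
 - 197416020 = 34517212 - 231933232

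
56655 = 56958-303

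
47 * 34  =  1598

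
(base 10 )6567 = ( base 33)610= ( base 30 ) 78R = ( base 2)1100110100111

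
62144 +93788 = 155932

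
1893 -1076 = 817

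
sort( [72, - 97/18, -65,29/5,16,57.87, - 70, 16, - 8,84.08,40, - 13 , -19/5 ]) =[ - 70, - 65 , - 13, - 8, - 97/18, - 19/5, 29/5,16, 16,40, 57.87, 72, 84.08]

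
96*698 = 67008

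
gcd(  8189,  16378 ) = 8189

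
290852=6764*43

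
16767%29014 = 16767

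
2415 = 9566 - 7151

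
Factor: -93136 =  - 2^4*5821^1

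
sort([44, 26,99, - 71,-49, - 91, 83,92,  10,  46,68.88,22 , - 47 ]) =[ - 91,- 71, - 49, - 47,10,22,26,44,46,68.88 , 83,  92, 99]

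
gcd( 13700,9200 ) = 100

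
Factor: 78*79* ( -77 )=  - 474474=-2^1*3^1*7^1*11^1*13^1*79^1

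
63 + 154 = 217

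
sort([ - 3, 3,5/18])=[-3 , 5/18, 3]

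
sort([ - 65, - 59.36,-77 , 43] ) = [-77, - 65,-59.36,43]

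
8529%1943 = 757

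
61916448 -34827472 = 27088976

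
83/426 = 83/426 = 0.19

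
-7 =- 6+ - 1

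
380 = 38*10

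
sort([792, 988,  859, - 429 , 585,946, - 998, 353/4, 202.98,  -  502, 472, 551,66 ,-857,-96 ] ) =[-998, - 857,-502,  -  429,-96,66, 353/4, 202.98, 472, 551, 585,  792, 859, 946, 988 ] 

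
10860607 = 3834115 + 7026492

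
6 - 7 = -1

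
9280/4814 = 160/83 =1.93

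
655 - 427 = 228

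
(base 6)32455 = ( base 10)4499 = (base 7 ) 16055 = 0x1193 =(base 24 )7JB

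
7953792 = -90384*( - 88)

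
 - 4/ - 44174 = 2/22087 = 0.00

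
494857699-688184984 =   -  193327285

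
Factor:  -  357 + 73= - 2^2*71^1 = - 284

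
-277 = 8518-8795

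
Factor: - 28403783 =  - 28403783^1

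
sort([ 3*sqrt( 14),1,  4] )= [ 1, 4, 3*sqrt( 14) ] 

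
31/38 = 31/38 = 0.82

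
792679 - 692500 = 100179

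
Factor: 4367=11^1 * 397^1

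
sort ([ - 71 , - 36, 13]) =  [ - 71, - 36, 13]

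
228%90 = 48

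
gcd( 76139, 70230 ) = 1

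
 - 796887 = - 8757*91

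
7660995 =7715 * 993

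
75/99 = 25/33 = 0.76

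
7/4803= 7/4803 =0.00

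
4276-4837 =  - 561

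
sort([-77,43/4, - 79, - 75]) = [ - 79, - 77, - 75, 43/4 ] 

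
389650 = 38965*10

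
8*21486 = 171888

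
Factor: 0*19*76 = 0^1 = 0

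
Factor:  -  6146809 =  - 17^1*361577^1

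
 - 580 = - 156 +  - 424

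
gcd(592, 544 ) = 16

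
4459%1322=493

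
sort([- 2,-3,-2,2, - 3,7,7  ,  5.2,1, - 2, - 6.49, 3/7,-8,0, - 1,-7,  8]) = [-8,  -  7, - 6.49,-3,-3, - 2, - 2  ,  -  2, - 1, 0,3/7,1,  2  ,  5.2,7,7,8] 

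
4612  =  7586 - 2974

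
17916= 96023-78107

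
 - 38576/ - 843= 45 + 641/843 = 45.76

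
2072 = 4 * 518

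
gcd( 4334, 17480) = 2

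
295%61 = 51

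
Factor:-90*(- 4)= 360  =  2^3* 3^2*5^1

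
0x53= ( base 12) 6b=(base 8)123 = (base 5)313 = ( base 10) 83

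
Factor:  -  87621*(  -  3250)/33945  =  2^1*5^2*13^1*31^( - 1) * 73^(- 1) *29207^1= 18984550/2263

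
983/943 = 1 + 40/943 = 1.04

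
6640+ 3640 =10280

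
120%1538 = 120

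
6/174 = 1/29=0.03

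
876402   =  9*97378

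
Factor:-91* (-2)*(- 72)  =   - 13104=- 2^4*3^2 *7^1*13^1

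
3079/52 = 59 + 11/52 = 59.21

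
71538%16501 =5534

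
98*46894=4595612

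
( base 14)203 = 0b110001011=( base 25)fk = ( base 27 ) eh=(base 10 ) 395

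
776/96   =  8+1/12 = 8.08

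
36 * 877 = 31572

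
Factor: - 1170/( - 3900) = 2^( - 1 )*3^1*5^( - 1 ) = 3/10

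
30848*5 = 154240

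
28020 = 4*7005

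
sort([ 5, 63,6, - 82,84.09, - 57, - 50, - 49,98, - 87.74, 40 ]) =[-87.74, - 82, - 57, - 50,  -  49, 5, 6, 40,  63, 84.09, 98]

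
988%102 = 70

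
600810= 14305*42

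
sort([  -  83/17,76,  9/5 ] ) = [ - 83/17,9/5, 76] 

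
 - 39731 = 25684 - 65415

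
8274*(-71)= - 587454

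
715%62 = 33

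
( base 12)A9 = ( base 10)129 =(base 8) 201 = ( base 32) 41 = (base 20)69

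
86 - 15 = 71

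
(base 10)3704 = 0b111001111000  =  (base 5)104304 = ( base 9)5065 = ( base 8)7170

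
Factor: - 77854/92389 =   -  2^1*  7^1*11^( - 1 )*37^(  -  1) *67^1 * 83^1*227^( - 1 )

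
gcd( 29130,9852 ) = 6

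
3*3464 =10392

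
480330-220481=259849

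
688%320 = 48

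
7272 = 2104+5168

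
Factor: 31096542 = 2^1*3^1*5182757^1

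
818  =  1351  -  533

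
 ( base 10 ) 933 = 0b1110100101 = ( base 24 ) 1EL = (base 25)1c8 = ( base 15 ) 423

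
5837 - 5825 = 12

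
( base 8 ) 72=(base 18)34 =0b111010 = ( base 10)58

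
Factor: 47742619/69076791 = 3^( - 2)*7^( - 1)*43^(- 2 ) * 449^1*593^( - 1)*106331^1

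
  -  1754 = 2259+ - 4013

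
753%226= 75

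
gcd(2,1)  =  1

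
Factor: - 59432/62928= -2^ ( - 1 )*3^( - 2 )*17^1 = - 17/18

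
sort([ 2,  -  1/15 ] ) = [ - 1/15,2] 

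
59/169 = 59/169 = 0.35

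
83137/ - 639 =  -83137/639=- 130.10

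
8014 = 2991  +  5023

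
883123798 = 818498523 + 64625275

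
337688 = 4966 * 68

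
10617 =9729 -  - 888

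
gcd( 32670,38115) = 5445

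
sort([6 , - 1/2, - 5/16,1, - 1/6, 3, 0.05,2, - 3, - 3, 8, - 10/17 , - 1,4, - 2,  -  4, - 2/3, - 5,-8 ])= [ - 8, - 5 , - 4 , - 3,-3, - 2 ,- 1,-2/3, - 10/17, - 1/2, - 5/16, - 1/6,0.05, 1, 2, 3,4, 6, 8]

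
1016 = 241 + 775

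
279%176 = 103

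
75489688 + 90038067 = 165527755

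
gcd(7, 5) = 1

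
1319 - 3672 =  - 2353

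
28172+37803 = 65975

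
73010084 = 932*78337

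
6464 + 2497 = 8961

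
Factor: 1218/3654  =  1/3 = 3^(-1 ) 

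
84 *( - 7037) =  - 591108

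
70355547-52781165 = 17574382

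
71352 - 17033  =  54319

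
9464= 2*4732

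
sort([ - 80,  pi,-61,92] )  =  [ - 80, - 61,pi,92] 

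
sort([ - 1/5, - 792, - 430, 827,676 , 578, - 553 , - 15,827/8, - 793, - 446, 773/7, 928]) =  [-793, - 792 , - 553,-446, -430, - 15,-1/5, 827/8, 773/7 , 578,676 , 827,928] 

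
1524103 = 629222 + 894881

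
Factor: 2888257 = 37^1 * 251^1*311^1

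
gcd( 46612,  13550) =542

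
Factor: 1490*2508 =2^3 *3^1*5^1*11^1*19^1*149^1 = 3736920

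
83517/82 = 2037/2 = 1018.50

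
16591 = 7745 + 8846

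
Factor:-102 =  - 2^1*3^1*17^1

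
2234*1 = 2234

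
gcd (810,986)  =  2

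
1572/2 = 786 = 786.00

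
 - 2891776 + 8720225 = 5828449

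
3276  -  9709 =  - 6433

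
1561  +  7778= 9339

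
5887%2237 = 1413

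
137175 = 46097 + 91078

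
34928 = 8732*4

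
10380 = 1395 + 8985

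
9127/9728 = 9127/9728 = 0.94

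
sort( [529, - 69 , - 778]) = [ - 778,  -  69,529]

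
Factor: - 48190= - 2^1 * 5^1*61^1*79^1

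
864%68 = 48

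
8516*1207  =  10278812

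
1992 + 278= 2270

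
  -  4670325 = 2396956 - 7067281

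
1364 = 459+905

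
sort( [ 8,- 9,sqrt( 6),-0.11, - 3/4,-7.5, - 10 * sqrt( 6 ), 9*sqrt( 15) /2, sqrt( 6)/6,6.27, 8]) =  [ - 10*sqrt(6 ), - 9,-7.5, - 3/4,-0.11,sqrt(6 ) /6 , sqrt( 6 ), 6.27, 8,8, 9 *sqrt(15)/2 ] 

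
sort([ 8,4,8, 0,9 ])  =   [ 0,4,8,8,9 ] 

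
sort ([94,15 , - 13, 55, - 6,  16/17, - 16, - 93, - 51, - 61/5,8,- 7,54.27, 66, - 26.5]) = [ - 93, -51, - 26.5, - 16, - 13, - 61/5, - 7,-6, 16/17,  8, 15,54.27, 55, 66,94]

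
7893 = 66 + 7827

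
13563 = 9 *1507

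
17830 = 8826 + 9004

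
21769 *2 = 43538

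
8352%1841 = 988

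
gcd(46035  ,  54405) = 4185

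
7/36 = 7/36 = 0.19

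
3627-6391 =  - 2764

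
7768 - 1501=6267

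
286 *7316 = 2092376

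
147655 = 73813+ 73842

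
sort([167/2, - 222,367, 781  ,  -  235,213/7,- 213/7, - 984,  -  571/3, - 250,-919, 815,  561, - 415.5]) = [ - 984, - 919, - 415.5, - 250, - 235, - 222 , - 571/3, - 213/7 , 213/7, 167/2,367,561 , 781,815]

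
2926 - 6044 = -3118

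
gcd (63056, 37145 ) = 1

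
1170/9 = 130 = 130.00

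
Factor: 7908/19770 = 2/5 = 2^1*5^(  -  1 )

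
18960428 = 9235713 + 9724715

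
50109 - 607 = 49502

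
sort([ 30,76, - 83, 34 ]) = [ - 83, 30,34, 76]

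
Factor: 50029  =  7^2*1021^1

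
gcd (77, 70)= 7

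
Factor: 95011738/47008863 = 2^1 *3^( - 3)*11^( - 2)*14389^ ( - 1)*47505869^1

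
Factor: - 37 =  -  37^1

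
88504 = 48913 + 39591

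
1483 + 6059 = 7542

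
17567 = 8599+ 8968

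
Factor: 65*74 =4810 = 2^1*5^1*13^1*37^1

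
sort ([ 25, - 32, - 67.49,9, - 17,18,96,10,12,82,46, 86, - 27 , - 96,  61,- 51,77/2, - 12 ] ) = [ - 96, - 67.49,  -  51, - 32, - 27, - 17, - 12,9, 10, 12,18, 25,77/2,46, 61,82,  86, 96 ] 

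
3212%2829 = 383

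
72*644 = 46368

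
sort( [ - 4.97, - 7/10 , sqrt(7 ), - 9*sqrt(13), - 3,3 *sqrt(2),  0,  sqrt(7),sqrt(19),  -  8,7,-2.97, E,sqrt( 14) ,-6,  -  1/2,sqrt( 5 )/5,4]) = [ - 9*sqrt(13 ), - 8, - 6, - 4.97, - 3, - 2.97, - 7/10,  -  1/2, 0, sqrt( 5) /5,sqrt( 7),sqrt (7),  E,sqrt( 14),4,  3*sqrt( 2),sqrt( 19 ), 7 ]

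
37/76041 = 37/76041 = 0.00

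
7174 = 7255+  -  81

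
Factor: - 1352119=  - 1352119^1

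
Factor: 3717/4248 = 2^( - 3 )*7^1 = 7/8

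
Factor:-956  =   - 2^2*239^1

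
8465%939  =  14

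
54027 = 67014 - 12987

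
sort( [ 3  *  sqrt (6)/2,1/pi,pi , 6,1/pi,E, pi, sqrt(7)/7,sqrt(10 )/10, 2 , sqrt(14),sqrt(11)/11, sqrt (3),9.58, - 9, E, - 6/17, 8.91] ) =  [ - 9,-6/17,sqrt( 11)/11,sqrt(10 )/10,1/pi,1/pi, sqrt(7)/7,sqrt( 3),2, E , E,pi,pi,  3 *sqrt(6 )/2,sqrt(14),6,8.91,9.58 ]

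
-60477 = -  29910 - 30567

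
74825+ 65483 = 140308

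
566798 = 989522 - 422724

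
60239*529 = 31866431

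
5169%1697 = 78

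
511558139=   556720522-45162383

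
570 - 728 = -158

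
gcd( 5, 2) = 1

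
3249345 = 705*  4609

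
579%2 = 1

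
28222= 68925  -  40703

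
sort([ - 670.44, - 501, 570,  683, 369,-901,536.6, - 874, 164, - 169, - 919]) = [  -  919, - 901, - 874, - 670.44, - 501, - 169, 164, 369, 536.6,570,683]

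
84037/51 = 84037/51  =  1647.78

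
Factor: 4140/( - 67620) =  - 3^1 * 7^( - 2 ) = - 3/49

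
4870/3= 1623+1/3 = 1623.33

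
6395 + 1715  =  8110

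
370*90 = 33300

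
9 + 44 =53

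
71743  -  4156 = 67587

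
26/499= 26/499=0.05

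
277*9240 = 2559480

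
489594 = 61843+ 427751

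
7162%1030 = 982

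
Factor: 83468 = 2^2 * 7^1*11^1*271^1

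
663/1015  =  663/1015 =0.65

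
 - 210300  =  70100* (-3)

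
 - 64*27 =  - 1728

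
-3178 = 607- 3785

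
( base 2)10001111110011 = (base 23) h93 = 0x23F3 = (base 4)2033303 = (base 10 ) 9203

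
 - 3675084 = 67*( - 54852)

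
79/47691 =79/47691 = 0.00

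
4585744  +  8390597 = 12976341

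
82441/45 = 82441/45 = 1832.02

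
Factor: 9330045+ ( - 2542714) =6787331 = 107^1*229^1*277^1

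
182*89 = 16198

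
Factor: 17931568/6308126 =8965784/3154063 = 2^3*11^(-1)*286733^( -1)*1120723^1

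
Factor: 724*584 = 422816 =2^5*73^1 * 181^1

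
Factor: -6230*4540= - 28284200 = - 2^3 * 5^2*  7^1*89^1*227^1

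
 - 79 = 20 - 99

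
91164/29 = 3143 + 17/29  =  3143.59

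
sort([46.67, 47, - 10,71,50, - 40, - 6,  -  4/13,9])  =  [ - 40,  -  10,-6, - 4/13, 9,46.67, 47, 50,71 ]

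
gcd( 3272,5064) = 8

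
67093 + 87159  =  154252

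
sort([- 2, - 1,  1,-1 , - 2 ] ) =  [-2,-2, -1,- 1, 1 ] 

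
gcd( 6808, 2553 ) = 851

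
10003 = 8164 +1839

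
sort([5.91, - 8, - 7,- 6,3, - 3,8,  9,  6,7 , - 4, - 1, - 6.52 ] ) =[ - 8, - 7, - 6.52,  -  6, - 4, - 3 , - 1,3,5.91,  6,7, 8,9 ]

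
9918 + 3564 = 13482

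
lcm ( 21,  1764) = 1764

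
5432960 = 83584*65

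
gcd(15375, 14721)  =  3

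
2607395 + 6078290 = 8685685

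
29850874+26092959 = 55943833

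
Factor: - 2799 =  - 3^2 * 311^1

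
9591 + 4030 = 13621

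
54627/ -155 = - 54627/155 = -352.43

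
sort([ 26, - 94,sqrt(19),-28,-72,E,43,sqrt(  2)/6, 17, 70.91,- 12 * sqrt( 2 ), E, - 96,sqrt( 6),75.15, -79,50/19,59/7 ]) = [-96, - 94, - 79, - 72,  -  28,-12 * sqrt( 2), sqrt ( 2 )/6 , sqrt(6 ),50/19,  E, E, sqrt(19),59/7,  17, 26,43,70.91,75.15 ]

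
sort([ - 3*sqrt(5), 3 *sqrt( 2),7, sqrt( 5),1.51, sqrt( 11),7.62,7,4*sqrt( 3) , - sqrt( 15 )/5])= [ - 3  *sqrt(5 ), - sqrt( 15 )/5, 1.51,sqrt( 5 ), sqrt(11 ), 3*sqrt (2) , 4*sqrt(3 ), 7 , 7,7.62]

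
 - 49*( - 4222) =206878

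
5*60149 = 300745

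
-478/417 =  - 478/417 = - 1.15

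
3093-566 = 2527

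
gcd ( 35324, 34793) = 1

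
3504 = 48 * 73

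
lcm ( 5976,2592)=215136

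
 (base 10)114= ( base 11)A4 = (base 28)42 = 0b1110010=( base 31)3L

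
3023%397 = 244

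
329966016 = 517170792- 187204776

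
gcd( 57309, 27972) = 21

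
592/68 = 8 + 12/17 = 8.71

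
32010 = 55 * 582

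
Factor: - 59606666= - 2^1*7^1*1669^1*2551^1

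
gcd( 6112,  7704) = 8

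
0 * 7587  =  0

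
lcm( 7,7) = 7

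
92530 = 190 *487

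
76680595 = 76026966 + 653629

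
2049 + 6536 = 8585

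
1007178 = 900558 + 106620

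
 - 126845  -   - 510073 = 383228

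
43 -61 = -18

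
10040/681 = 14 + 506/681 = 14.74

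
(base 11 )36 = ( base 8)47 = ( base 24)1F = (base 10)39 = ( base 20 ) 1J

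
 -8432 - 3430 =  - 11862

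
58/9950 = 29/4975 = 0.01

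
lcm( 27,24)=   216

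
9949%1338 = 583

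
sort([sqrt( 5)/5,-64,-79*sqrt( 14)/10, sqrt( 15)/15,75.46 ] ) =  [-64,  -  79*sqrt(14)/10,sqrt(15)/15,sqrt( 5 ) /5,75.46 ]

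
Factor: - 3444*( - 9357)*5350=2^3*3^2  *  5^2*7^1*41^1*107^1*3119^1= 172406467800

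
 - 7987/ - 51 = 7987/51=156.61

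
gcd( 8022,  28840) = 14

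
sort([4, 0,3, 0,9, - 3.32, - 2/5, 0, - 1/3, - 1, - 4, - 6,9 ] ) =[ - 6, - 4, - 3.32, - 1, - 2/5, - 1/3,0, 0 , 0, 3, 4,  9,9]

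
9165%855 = 615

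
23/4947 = 23/4947 = 0.00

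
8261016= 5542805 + 2718211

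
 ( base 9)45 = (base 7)56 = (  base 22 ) 1j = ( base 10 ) 41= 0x29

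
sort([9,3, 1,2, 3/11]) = [ 3/11, 1, 2, 3, 9]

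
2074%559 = 397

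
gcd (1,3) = 1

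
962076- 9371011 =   -  8408935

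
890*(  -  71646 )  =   - 63764940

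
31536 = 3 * 10512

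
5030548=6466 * 778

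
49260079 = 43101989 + 6158090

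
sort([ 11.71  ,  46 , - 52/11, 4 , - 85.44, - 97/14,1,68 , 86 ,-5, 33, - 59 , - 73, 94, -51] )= [ - 85.44, - 73, - 59, - 51, - 97/14, - 5,  -  52/11, 1, 4,11.71, 33,46, 68 , 86,94 ]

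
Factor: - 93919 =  - 7^1*13417^1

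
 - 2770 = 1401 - 4171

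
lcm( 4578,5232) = 36624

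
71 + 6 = 77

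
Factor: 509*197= 197^1*509^1=100273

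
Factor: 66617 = 66617^1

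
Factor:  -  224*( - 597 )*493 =65927904  =  2^5*3^1 * 7^1*17^1*29^1 * 199^1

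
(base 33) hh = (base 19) 1b8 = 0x242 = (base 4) 21002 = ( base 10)578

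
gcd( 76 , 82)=2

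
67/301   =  67/301= 0.22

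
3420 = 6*570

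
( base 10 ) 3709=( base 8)7175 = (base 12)2191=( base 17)CE3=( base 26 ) 5ch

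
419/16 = 26 + 3/16=26.19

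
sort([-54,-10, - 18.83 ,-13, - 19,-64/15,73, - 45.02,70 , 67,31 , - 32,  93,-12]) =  [-54, - 45.02, - 32, - 19, - 18.83 ,-13, - 12, - 10, - 64/15, 31 , 67 , 70, 73,93 ]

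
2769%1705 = 1064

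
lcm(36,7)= 252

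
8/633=8/633 = 0.01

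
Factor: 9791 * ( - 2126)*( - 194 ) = 2^2*97^1 * 1063^1*9791^1 = 4038239204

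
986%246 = 2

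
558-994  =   - 436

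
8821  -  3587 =5234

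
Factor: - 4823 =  - 7^1 * 13^1*53^1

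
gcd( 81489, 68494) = 23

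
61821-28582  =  33239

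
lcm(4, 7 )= 28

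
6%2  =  0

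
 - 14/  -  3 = 14/3= 4.67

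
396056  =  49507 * 8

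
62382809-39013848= 23368961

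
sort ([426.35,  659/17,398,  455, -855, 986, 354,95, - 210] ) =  [ - 855, - 210, 659/17,95, 354, 398 , 426.35,  455,986] 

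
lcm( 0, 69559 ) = 0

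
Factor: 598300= 2^2*5^2* 31^1*193^1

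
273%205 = 68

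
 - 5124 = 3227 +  - 8351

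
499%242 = 15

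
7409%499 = 423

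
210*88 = 18480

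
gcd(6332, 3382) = 2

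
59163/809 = 59163/809 = 73.13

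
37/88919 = 37/88919 = 0.00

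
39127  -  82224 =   -  43097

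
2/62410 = 1/31205 =0.00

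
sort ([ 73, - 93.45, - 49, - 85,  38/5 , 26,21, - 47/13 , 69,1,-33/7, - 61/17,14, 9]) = [ - 93.45, - 85, - 49,-33/7, - 47/13, - 61/17, 1, 38/5,9,14,21,26,69,  73 ]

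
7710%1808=478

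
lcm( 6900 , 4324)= 324300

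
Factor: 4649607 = 3^2*516623^1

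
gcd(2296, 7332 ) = 4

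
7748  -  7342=406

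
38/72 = 19/36 = 0.53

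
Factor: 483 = 3^1*7^1*23^1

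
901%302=297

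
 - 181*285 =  - 51585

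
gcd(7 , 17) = 1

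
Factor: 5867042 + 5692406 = 2^3*19^1*  113^1*673^1 = 11559448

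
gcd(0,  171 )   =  171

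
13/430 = 13/430  =  0.03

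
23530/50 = 470 + 3/5 = 470.60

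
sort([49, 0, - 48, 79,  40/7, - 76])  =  [  -  76, - 48, 0, 40/7 , 49,79]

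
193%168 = 25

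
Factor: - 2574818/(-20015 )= 2^1*5^(-1 )*113^1*4003^( - 1 )*11393^1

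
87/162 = 29/54  =  0.54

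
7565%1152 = 653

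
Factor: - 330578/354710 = -5^( - 1) * 67^1*79^( - 1) * 449^( - 1 )*2467^1 = -165289/177355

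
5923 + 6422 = 12345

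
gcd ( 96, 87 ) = 3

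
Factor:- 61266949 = -79^1*775531^1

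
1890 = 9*210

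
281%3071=281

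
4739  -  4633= 106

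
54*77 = 4158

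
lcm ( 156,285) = 14820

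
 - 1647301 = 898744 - 2546045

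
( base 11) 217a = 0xb36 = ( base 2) 101100110110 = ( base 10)2870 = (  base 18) 8F8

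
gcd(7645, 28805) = 5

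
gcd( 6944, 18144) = 224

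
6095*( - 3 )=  - 18285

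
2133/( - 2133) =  - 1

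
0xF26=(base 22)806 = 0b111100100110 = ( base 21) 8ge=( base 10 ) 3878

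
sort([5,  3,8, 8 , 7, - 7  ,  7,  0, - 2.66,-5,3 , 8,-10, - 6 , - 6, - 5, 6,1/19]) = [-10, - 7 , - 6,  -  6,-5, - 5, - 2.66 , 0,1/19, 3, 3,5, 6 , 7, 7 , 8, 8,8]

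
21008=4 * 5252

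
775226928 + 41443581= 816670509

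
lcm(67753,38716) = 271012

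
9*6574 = 59166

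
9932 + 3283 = 13215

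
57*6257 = 356649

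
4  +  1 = 5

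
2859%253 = 76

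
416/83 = 416/83 = 5.01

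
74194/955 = 74194/955 =77.69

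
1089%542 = 5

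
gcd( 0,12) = 12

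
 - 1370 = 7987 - 9357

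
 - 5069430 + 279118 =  - 4790312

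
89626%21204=4810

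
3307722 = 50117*66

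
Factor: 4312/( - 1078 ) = -2^2= -4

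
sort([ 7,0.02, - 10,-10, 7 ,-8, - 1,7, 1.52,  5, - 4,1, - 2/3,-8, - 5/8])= [-10,  -  10, - 8 , - 8,  -  4 , - 1, -2/3, -5/8, 0.02,1,1.52 , 5, 7, 7,7]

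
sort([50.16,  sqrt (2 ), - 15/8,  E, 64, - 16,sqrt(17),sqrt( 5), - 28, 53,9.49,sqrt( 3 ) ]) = [ - 28 ,-16 , - 15/8,sqrt(2 ),sqrt(3 ),sqrt(5) , E,  sqrt(17 ),9.49,50.16, 53,64 ]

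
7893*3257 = 25707501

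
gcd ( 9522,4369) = 1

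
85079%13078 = 6611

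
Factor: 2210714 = 2^1*11^1*17^1*23^1*257^1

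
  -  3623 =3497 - 7120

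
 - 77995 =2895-80890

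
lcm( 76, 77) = 5852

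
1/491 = 1/491 = 0.00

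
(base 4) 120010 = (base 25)2BF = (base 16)604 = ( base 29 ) 1o3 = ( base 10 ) 1540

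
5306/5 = 1061+1/5 = 1061.20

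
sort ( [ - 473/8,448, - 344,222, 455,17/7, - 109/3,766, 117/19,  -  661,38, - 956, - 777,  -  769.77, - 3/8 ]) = [ - 956, - 777 , - 769.77,-661, - 344, - 473/8, - 109/3, - 3/8,17/7, 117/19, 38, 222, 448 , 455, 766] 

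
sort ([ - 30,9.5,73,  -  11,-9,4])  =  [ - 30, - 11, - 9,4,9.5, 73]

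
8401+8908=17309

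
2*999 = 1998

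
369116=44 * 8389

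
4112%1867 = 378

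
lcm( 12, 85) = 1020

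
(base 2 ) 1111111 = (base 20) 67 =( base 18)71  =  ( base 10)127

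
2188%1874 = 314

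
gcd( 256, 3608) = 8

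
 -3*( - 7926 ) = 23778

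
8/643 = 8/643 = 0.01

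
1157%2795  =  1157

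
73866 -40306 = 33560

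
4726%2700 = 2026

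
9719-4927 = 4792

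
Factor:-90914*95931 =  - 2^1*3^3*11^1*17^1*19^1*131^1*347^1 = - 8721470934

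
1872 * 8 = 14976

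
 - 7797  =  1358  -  9155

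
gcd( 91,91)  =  91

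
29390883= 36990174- 7599291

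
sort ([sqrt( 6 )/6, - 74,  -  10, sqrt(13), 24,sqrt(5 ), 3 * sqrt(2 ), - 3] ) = [-74,-10, - 3, sqrt(6) /6 , sqrt( 5), sqrt(13 ), 3 * sqrt(2), 24]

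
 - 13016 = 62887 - 75903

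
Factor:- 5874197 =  - 7^1*17^1*49363^1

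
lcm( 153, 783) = 13311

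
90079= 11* 8189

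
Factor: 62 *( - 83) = - 5146 = -2^1 * 31^1 * 83^1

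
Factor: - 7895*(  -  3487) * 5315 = 146321232475=5^2*11^1*317^1*1063^1*1579^1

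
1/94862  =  1/94862  =  0.00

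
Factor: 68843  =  43^1*1601^1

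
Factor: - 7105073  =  -37^1 * 192029^1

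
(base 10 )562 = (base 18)1d4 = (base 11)471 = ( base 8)1062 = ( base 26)lg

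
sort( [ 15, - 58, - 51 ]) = [ - 58,-51,15]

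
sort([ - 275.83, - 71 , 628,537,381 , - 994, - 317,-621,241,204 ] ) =[-994,-621, - 317, - 275.83,  -  71,204, 241, 381,537,628] 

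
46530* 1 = 46530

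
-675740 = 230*( - 2938 ) 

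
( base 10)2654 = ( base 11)1AA3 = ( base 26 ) 3O2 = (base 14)D78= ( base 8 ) 5136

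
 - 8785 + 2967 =- 5818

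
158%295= 158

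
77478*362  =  28047036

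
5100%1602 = 294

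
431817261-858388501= - 426571240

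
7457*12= 89484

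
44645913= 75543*591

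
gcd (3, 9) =3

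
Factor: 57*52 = 2964 = 2^2*3^1*13^1*19^1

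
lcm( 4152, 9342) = 37368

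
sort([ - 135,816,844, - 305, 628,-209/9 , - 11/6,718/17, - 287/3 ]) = [ - 305, - 135, -287/3,- 209/9,  -  11/6 , 718/17, 628, 816, 844 ] 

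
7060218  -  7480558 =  - 420340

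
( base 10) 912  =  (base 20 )25c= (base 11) 75A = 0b1110010000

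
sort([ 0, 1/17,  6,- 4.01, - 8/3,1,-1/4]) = [ - 4.01 ,-8/3, - 1/4, 0,1/17, 1,6]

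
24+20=44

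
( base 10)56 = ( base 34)1M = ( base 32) 1O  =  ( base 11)51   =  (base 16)38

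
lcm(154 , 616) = 616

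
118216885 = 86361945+31854940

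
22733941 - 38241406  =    -  15507465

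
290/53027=290/53027= 0.01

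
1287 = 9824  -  8537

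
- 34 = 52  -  86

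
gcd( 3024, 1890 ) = 378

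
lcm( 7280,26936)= 269360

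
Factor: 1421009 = 23^1*31^1 * 1993^1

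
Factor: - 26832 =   -  2^4*3^1*13^1*43^1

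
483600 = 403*1200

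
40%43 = 40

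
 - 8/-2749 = 8/2749 = 0.00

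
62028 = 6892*9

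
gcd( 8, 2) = 2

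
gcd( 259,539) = 7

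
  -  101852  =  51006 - 152858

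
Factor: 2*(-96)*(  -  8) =2^9 * 3^1 = 1536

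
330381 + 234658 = 565039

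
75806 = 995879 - 920073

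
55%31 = 24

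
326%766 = 326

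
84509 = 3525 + 80984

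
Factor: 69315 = 3^1  *5^1*4621^1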